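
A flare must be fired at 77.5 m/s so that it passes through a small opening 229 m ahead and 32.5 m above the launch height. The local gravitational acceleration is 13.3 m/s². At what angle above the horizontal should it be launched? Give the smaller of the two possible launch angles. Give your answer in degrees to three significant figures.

24.0°

Trajectory: y = x tanθ − g x² (1 + tan²θ)/(2v₀²). With x = 229, y = 32.5, v₀ = 77.5, g = 13.3:
58.06 tan²θ − 229 tanθ + (90.56) = 0.
tanθ = [229 ± √(229² − 4 × 58.06 × (90.56))] / (2 × 58.06) = (229 ± 177.2) / 116.1, giving tanθ = 0.4459 or 3.498.
θ = 24.03° or 74.05°; the smaller is 24.03°.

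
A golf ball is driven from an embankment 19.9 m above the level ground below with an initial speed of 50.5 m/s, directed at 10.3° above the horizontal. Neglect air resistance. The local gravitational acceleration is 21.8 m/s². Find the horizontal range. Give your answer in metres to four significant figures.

90.80 m

Resolve: vₓ = 50.50 cos 10.3° = 49.69 m/s and v_y0 = 50.50 sin 10.3° = 9.030 m/s.
Vertical motion (up positive, ground at y = 0): 10.90 t² − (9.030) t − 19.9 = 0, so t = (9.030 + √(9.030² + 2·21.8·19.9)) / 21.8 = (9.030 + 30.81) / 21.8 = 1.827 s.
Horizontal distance: R = vₓ t = 49.69 × 1.827 = 90.80 m.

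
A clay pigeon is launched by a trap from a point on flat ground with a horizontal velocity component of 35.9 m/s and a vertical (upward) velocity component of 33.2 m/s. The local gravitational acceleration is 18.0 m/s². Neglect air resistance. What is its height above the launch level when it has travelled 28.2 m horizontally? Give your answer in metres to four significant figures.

Time to reach x = 28.2 m: t = x/vₓ = 28.2/35.90 = 0.7855 s.
Height: y = v_y0 t − ½ g t² = 33.20 × 0.7855 − 9.000 × 0.7855² = 26.08 − 5.553 = 20.53 m.

20.53 m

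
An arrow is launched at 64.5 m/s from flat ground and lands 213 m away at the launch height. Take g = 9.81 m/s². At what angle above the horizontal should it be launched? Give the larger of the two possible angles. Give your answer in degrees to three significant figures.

74.9°

From R = (v₀²/g) sin 2θ: sin 2θ = 9.81 × 213 / 4160.2 = 0.5023.
2θ = 30.15° or 180° − 30.15° = 149.9°, so θ = 15.07° or 74.93°.
The larger angle is 74.93°.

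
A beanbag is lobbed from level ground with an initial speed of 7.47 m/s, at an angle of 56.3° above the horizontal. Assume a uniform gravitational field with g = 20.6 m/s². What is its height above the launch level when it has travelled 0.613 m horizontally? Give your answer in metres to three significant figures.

Resolve: vₓ = 7.470 cos 56.3° = 4.145 m/s and v_y0 = 7.470 sin 56.3° = 6.215 m/s.
x = vₓ t ⇒ t = 0.613/4.145 = 0.1479 s.
Height: y = v_y0 t − ½ g t² = 6.215 × 0.1479 − 10.30 × 0.1479² = 0.9192 − 0.2253 = 0.6938 m.

0.694 m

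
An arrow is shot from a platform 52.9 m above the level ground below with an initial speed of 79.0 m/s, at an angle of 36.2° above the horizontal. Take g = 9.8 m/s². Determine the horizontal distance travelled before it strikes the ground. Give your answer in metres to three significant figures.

Resolve: vₓ = 79.00 cos 36.2° = 63.75 m/s and v_y0 = 79.00 sin 36.2° = 46.66 m/s.
Vertical motion (up positive, ground at y = 0): 4.900 t² − (46.66) t − 52.9 = 0, so t = (46.66 + √(46.66² + 2·9.80·52.9)) / 9.80 = (46.66 + 56.69) / 9.80 = 10.55 s.
Horizontal distance: R = vₓ t = 63.75 × 10.55 = 672.3 m.

672 m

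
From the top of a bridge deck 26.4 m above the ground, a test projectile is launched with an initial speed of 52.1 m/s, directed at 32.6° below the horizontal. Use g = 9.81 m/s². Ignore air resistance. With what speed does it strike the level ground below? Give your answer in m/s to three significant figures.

Resolve: vₓ = 52.10 cos 32.6° = 43.89 m/s and v_y0 = −28.07 m/s (downward).
With up positive and y = 0 at the ground: y(t) = 26.4 + (−28.07) t − 4.905 t². Setting y = 0 and taking the positive root: t = [−28.07 + √(28.07² + 2·9.81·26.4)] / 9.81 = (−28.07 + 36.14) / 9.81 = 0.8223 s.
Vertical velocity at impact: v_y = v_y0 − g t = −28.07 − 9.81 × 0.8223 = −36.14 m/s.
Speed: |v| = √(vₓ² + v_y²) = √(43.89² + 36.14²) = 56.85 m/s.

56.9 m/s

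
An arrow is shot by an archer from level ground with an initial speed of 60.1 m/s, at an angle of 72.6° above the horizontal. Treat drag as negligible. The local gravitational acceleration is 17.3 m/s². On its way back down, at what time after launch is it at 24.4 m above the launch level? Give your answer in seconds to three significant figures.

6.17 s

Resolve: vₓ = 60.10 cos 72.6° = 17.97 m/s and v_y0 = 60.10 sin 72.6° = 57.35 m/s.
Set y = v_y0 t − ½ g t² = 24.4: 8.650 t² − 57.35 t + 24.4 = 0.
Quadratic formula: t = (57.35 ± √2444.8) / 17.3 = (57.35 ± 49.44) / 17.3 → t = 0.4570 s or 6.173 s.
The descending-branch root is 6.173 s.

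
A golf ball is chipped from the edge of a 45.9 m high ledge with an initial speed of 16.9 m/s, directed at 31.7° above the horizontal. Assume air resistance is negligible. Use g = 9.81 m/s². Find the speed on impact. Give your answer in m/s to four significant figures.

Components: vₓ = 16.90 cos 31.7° = 14.38 m/s, v_y0 = 16.90 sin 31.7° = 8.880 m/s.
Vertical motion (up positive, ground at y = 0): 4.905 t² − (8.880) t − 45.9 = 0, so t = (8.880 + √(8.880² + 2·9.81·45.9)) / 9.81 = (8.880 + 31.30) / 9.81 = 4.095 s.
Vertical velocity at impact: v_y = v_y0 − g t = 8.880 − 9.81 × 4.095 = −31.30 m/s.
Speed: |v| = √(vₓ² + v_y²) = √(14.38² + 31.30²) = 34.44 m/s.

34.44 m/s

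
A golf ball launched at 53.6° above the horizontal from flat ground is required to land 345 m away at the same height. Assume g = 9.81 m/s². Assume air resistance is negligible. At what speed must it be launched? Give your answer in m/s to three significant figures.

Level-ground range: R = v₀² sin(2θ)/g, so v₀ = √(gR / sin 2θ).
v₀ = √(9.81 × 345 / sin 107.2°) = √(3384 / 0.9553) = √3542.9 = 59.52 m/s.

59.5 m/s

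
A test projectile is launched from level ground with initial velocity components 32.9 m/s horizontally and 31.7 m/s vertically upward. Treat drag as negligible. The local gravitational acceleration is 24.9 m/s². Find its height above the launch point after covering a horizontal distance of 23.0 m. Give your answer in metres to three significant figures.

x = vₓ t ⇒ t = 23.0/32.90 = 0.6991 s.
Height: y = v_y0 t − ½ g t² = 31.70 × 0.6991 − 12.45 × 0.6991² = 22.16 − 6.085 = 16.08 m.

16.1 m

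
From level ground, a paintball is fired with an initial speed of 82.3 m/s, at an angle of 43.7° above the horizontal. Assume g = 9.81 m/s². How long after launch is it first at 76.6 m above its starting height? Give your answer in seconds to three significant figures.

1.56 s

Components: vₓ = 82.30 cos 43.7° = 59.50 m/s, v_y0 = 82.30 sin 43.7° = 56.86 m/s.
Require v_y0 t − ½ g t² = 76.6, i.e. 4.905 t² − 56.86 t + 76.6 = 0.
Quadratic formula: t = (56.86 ± √1730.1) / 9.81 = (56.86 ± 41.59) / 9.81 → t = 1.556 s or 10.04 s.
The first (ascending) time is 1.556 s.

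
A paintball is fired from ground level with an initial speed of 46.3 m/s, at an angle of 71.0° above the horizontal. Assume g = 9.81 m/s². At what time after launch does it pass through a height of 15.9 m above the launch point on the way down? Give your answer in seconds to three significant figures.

8.55 s

Resolve: vₓ = 46.30 cos 71.0° = 15.07 m/s and v_y0 = 46.30 sin 71.0° = 43.78 m/s.
Require v_y0 t − ½ g t² = 15.9, i.e. 4.905 t² − 43.78 t + 15.9 = 0.
t = [43.78 ± √(43.78² − 2·9.81·15.9)] / 9.81 = (43.78 ± 40.06) / 9.81, so t = 0.3793 s or t = 8.546 s.
The descending-branch root is 8.546 s.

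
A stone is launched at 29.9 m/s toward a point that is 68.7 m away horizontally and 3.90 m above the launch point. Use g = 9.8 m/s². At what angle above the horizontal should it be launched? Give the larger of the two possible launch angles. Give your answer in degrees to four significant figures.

Trajectory: y = x tanθ − g x² (1 + tan²θ)/(2v₀²). With x = 68.7, y = 3.90, v₀ = 29.9, g = 9.80:
25.87 tan²θ − 68.7 tanθ + (29.77) = 0.
tanθ = [68.7 ± √(68.7² − 4 × 25.87 × (29.77))] / (2 × 25.87) = (68.7 ± 40.49) / 51.74, giving tanθ = 0.5453 or 2.111.
θ = 28.60° or 64.65°; the larger is 64.65°.

64.65°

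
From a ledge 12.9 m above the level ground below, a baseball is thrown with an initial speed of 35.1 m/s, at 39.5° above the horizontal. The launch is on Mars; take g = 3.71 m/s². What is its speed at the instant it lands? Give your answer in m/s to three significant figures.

36.4 m/s

Horizontal component vₓ = 35.10 cos 39.5° = 27.08 m/s; vertical v_y0 = 35.10 sin 39.5° = 22.33 m/s.
With up positive and y = 0 at the ground: y(t) = 12.9 + (22.33) t − 1.855 t². Setting y = 0 and taking the positive root: t = [22.33 + √(22.33² + 2·3.71·12.9)] / 3.71 = (22.33 + 24.38) / 3.71 = 12.59 s.
Vertical velocity at impact: v_y = v_y0 − g t = 22.33 − 3.71 × 12.59 = −24.38 m/s.
Speed: |v| = √(vₓ² + v_y²) = √(27.08² + 24.38²) = 36.44 m/s.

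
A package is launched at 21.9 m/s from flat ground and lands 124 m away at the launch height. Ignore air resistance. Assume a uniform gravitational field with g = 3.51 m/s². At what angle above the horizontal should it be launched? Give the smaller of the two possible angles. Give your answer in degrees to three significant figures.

Level-ground range R = v₀² sin(2θ)/g ⇒ sin(2θ) = gR/v₀² = 3.51 × 124 / 21.9² = 0.9075.
2θ = 65.16° or 180° − 65.16° = 114.8°, so θ = 32.58° or 57.42°.
The smaller angle is 32.58°.

32.6°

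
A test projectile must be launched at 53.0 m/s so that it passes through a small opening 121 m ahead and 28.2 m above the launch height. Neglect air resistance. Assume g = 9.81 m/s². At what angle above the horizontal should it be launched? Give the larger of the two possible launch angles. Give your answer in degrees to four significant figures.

76.72°

Trajectory: y = x tanθ − g x² (1 + tan²θ)/(2v₀²). With x = 121, y = 28.2, v₀ = 53.0, g = 9.81:
25.57 tan²θ − 121 tanθ + (53.77) = 0.
tanθ = [121 ± √(121² − 4 × 25.57 × (53.77))] / (2 × 25.57) = (121 ± 95.62) / 51.13, giving tanθ = 0.4964 or 4.236.
θ = 26.40° or 76.72°; the larger is 76.72°.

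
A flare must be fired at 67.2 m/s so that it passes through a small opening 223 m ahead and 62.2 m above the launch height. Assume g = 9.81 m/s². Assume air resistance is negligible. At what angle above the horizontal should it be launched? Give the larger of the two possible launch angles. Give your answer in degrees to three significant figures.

Trajectory: y = x tanθ − g x² (1 + tan²θ)/(2v₀²). With x = 223, y = 62.2, v₀ = 67.2, g = 9.81:
54.01 tan²θ − 223 tanθ + (116.2) = 0.
tanθ = [223 ± √(223² − 4 × 54.01 × (116.2))] / (2 × 54.01) = (223 ± 156.9) / 108.0, giving tanθ = 0.6118 or 3.517.
θ = 31.46° or 74.13°; the larger is 74.13°.

74.1°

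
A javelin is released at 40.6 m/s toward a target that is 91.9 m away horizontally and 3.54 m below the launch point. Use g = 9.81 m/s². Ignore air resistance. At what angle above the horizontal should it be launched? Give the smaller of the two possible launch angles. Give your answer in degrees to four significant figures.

14.16°

Trajectory: y = x tanθ − g x² (1 + tan²θ)/(2v₀²). With x = 91.9, y = −3.54, v₀ = 40.6, g = 9.81:
25.13 tan²θ − 91.9 tanθ + (21.59) = 0.
tanθ = [91.9 ± √(91.9² − 4 × 25.13 × (21.59))] / (2 × 25.13) = (91.9 ± 79.22) / 50.26, giving tanθ = 0.2524 or 3.404.
θ = 14.16° or 73.63°; the smaller is 14.16°.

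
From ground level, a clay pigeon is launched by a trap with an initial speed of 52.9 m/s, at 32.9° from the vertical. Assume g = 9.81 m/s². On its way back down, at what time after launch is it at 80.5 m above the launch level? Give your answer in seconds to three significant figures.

6.55 s

Resolve: vₓ = 52.90 sin 32.9° = 28.73 m/s and v_y0 = 52.90 cos 32.9° = 44.42 m/s.
Require v_y0 t − ½ g t² = 80.5, i.e. 4.905 t² − 44.42 t + 80.5 = 0.
t = [44.42 ± √(44.42² − 2·9.81·80.5)] / 9.81 = (44.42 ± 19.83) / 9.81, so t = 2.506 s or t = 6.549 s.
The descending-branch root is 6.549 s.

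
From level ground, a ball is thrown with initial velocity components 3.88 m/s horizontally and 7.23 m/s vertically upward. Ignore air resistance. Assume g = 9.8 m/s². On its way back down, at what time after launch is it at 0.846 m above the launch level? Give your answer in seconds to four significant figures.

1.347 s

Require v_y0 t − ½ g t² = 0.846, i.e. 4.900 t² − 7.230 t + 0.846 = 0.
t = [7.230 ± √(7.230² − 2·9.80·0.846)] / 9.80 = (7.230 ± 5.974) / 9.80, so t = 0.1281 s or t = 1.347 s.
The descending-branch root is 1.347 s.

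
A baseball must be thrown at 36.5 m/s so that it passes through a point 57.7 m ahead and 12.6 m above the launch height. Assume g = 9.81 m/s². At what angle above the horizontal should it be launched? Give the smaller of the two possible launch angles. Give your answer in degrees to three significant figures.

25.6°

Trajectory: y = x tanθ − g x² (1 + tan²θ)/(2v₀²). With x = 57.7, y = 12.6, v₀ = 36.5, g = 9.81:
12.26 tan²θ − 57.7 tanθ + (24.86) = 0.
tanθ = [57.7 ± √(57.7² − 4 × 12.26 × (24.86))] / (2 × 12.26) = (57.7 ± 45.94) / 24.52, giving tanθ = 0.4797 or 4.228.
θ = 25.63° or 76.69°; the smaller is 25.63°.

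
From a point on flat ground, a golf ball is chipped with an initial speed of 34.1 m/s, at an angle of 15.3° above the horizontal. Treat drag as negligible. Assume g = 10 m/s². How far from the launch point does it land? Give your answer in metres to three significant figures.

59.2 m

Components: vₓ = 34.10 cos 15.3° = 32.89 m/s, v_y0 = 34.10 sin 15.3° = 8.998 m/s.
Flight time T = 2 v_y0 / g = 1.800 s.
Range: R = vₓ T = 32.89 × 1.800 = 59.19 m.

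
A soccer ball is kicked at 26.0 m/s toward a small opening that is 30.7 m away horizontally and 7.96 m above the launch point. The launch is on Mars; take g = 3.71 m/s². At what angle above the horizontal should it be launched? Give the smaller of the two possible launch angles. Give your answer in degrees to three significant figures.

Trajectory: y = x tanθ − g x² (1 + tan²θ)/(2v₀²). With x = 30.7, y = 7.96, v₀ = 26.0, g = 3.71:
2.586 tan²θ − 30.7 tanθ + (10.55) = 0.
tanθ = [30.7 ± √(30.7² − 4 × 2.586 × (10.55))] / (2 × 2.586) = (30.7 ± 28.87) / 5.173, giving tanθ = 0.3541 or 11.52.
θ = 19.50° or 85.04°; the smaller is 19.50°.

19.5°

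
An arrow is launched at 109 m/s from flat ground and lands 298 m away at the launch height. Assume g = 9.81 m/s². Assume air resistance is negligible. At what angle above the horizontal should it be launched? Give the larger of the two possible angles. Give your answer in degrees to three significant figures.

82.9°

Level-ground range R = v₀² sin(2θ)/g ⇒ sin(2θ) = gR/v₀² = 9.81 × 298 / 109² = 0.2461.
2θ = 14.24° or 180° − 14.24° = 165.8°, so θ = 7.122° or 82.88°.
The larger angle is 82.88°.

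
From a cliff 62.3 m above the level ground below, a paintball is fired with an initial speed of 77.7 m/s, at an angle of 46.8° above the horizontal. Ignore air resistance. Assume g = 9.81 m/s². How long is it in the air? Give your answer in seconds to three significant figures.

12.6 s

Resolve: vₓ = 77.70 cos 46.8° = 53.19 m/s and v_y0 = 77.70 sin 46.8° = 56.64 m/s.
With up positive and y = 0 at the ground: y(t) = 62.3 + (56.64) t − 4.905 t². Setting y = 0 and taking the positive root: t = [56.64 + √(56.64² + 2·9.81·62.3)] / 9.81 = (56.64 + 66.56) / 9.81 = 12.56 s.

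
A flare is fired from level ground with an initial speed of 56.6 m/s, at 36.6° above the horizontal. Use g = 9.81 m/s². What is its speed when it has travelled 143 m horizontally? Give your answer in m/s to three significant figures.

45.5 m/s

vₓ = 56.60 cos 36.6° = 45.44 m/s; v_y0 = 56.60 sin 36.6° = 33.75 m/s.
At x = 143 m, t = x/vₓ = 143/45.44 = 3.147 s.
Vertical velocity there: v_y = v_y0 − g t = 33.75 − 9.81 × 3.147 = 2.874 m/s.
Speed: √(vₓ² + v_y²) = √(45.44² + 2.874²) = 45.53 m/s.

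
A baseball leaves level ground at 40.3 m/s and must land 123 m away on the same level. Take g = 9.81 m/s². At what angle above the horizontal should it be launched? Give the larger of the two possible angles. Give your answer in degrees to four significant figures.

66.01°

R = v₀² sin 2θ / g gives sin 2θ = gR/v₀² = 9.81·123/40.3² = 0.7430.
2θ = 47.98° or 180° − 47.98° = 132.0°, so θ = 23.99° or 66.01°.
The larger angle is 66.01°.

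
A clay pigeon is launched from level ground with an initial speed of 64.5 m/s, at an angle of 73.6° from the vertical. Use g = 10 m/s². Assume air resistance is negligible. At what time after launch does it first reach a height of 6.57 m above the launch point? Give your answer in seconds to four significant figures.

0.4060 s

Resolve: vₓ = 64.50 sin 73.6° = 61.88 m/s and v_y0 = 64.50 cos 73.6° = 18.21 m/s.
Set y = v_y0 t − ½ g t² = 6.57: 5.000 t² − 18.21 t + 6.57 = 0.
Quadratic formula: t = (18.21 ± √200.24) / 10.0 = (18.21 ± 14.15) / 10.0 → t = 0.4060 s or 3.236 s.
The first (ascending) time is 0.4060 s.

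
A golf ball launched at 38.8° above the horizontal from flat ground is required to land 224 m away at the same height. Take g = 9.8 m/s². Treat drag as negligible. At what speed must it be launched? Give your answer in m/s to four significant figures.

Level-ground range: R = v₀² sin(2θ)/g, so v₀ = √(gR / sin 2θ).
v₀ = √(9.80 × 224 / sin 77.60°) = √(2195 / 0.9767) = √2247.6 = 47.41 m/s.

47.41 m/s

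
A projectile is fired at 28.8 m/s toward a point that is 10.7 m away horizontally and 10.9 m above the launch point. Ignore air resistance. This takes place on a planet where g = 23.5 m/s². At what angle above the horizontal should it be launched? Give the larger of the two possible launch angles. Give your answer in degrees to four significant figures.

Trajectory: y = x tanθ − g x² (1 + tan²θ)/(2v₀²). With x = 10.7, y = 10.9, v₀ = 28.8, g = 23.5:
1.622 tan²θ − 10.7 tanθ + (12.52) = 0.
tanθ = [10.7 ± √(10.7² − 4 × 1.622 × (12.52))] / (2 × 1.622) = (10.7 ± 5.767) / 3.244, giving tanθ = 1.521 or 5.076.
θ = 56.67° or 78.86°; the larger is 78.86°.

78.86°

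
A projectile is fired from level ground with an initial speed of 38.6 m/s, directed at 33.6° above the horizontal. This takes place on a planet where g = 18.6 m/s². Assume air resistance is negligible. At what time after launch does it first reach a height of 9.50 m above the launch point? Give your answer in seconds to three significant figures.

vₓ = 38.60 cos 33.6° = 32.15 m/s; v_y0 = 38.60 sin 33.6° = 21.36 m/s.
Height y(t) = 21.36 t − 9.300 t² = 9.50 gives 9.300 t² − 21.36 t + 9.50 = 0.
t = [21.36 ± √(21.36² − 2·18.6·9.50)] / 18.6 = (21.36 ± 10.14) / 18.6, so t = 0.6031 s or t = 1.694 s.
The first (ascending) time is 0.6031 s.

0.603 s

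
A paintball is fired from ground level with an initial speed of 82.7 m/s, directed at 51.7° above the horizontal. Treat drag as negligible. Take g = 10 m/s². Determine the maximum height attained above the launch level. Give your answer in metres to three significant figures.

211 m

Components: vₓ = 82.70 cos 51.7° = 51.26 m/s, v_y0 = 82.70 sin 51.7° = 64.90 m/s.
Maximum height: H = v_y0² / (2g) = 64.90² / (2 × 10.0) = 210.6 m.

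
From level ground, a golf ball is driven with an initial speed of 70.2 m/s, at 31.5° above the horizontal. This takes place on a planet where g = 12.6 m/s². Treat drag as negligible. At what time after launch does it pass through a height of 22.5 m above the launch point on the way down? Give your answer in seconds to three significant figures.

5.13 s

vₓ = 70.20 cos 31.5° = 59.86 m/s; v_y0 = 70.20 sin 31.5° = 36.68 m/s.
Require v_y0 t − ½ g t² = 22.5, i.e. 6.300 t² − 36.68 t + 22.5 = 0.
Quadratic formula: t = (36.68 ± √778.38) / 12.6 = (36.68 ± 27.90) / 12.6 → t = 0.6968 s or 5.125 s.
The descending-branch root is 5.125 s.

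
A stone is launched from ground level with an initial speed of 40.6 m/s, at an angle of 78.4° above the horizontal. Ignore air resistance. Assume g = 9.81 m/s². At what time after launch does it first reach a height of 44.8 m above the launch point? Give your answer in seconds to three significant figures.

vₓ = 40.60 cos 78.4° = 8.164 m/s; v_y0 = 40.60 sin 78.4° = 39.77 m/s.
Require v_y0 t − ½ g t² = 44.8, i.e. 4.905 t² − 39.77 t + 44.8 = 0.
t = [39.77 ± √(39.77² − 2·9.81·44.8)] / 9.81 = (39.77 ± 26.51) / 9.81, so t = 1.352 s or t = 6.756 s.
The first (ascending) time is 1.352 s.

1.35 s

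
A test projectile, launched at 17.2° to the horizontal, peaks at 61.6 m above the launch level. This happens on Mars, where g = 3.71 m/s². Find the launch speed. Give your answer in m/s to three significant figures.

At the peak v_y = 0, so v_y0 = √(2gH) = √(2 × 3.71 × 61.6) = 21.38 m/s.
v_y0 = v₀ sin θ ⇒ v₀ = 21.38 / sin 17.2° = 72.30 m/s.

72.3 m/s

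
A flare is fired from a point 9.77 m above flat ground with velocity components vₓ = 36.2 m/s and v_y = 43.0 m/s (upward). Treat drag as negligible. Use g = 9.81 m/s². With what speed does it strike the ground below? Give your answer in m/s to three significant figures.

Vertical motion (up positive, ground at y = 0): 4.905 t² − (43.00) t − 9.77 = 0, so t = (43.00 + √(43.00² + 2·9.81·9.77)) / 9.81 = (43.00 + 45.17) / 9.81 = 8.988 s.
Vertical velocity at impact: v_y = v_y0 − g t = 43.00 − 9.81 × 8.988 = −45.17 m/s.
Speed: |v| = √(vₓ² + v_y²) = √(36.20² + 45.17²) = 57.89 m/s.

57.9 m/s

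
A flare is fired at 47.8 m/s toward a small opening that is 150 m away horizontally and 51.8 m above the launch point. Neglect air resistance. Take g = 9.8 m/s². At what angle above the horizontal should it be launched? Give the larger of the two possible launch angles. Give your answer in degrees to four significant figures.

Trajectory: y = x tanθ − g x² (1 + tan²θ)/(2v₀²). With x = 150, y = 51.8, v₀ = 47.8, g = 9.80:
48.25 tan²θ − 150 tanθ + (100.1) = 0.
tanθ = [150 ± √(150² − 4 × 48.25 × (100.1))] / (2 × 48.25) = (150 ± 56.47) / 96.51, giving tanθ = 0.9692 or 2.139.
θ = 44.10° or 64.95°; the larger is 64.95°.

64.95°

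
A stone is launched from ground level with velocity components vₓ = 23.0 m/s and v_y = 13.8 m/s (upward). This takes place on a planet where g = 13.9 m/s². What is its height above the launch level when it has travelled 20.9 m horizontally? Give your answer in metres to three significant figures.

At x = 20.9 m, t = x/vₓ = 20.9/23.00 = 0.9087 s.
Height: y = v_y0 t − ½ g t² = 13.80 × 0.9087 − 6.950 × 0.9087² = 12.54 − 5.739 = 6.801 m.

6.80 m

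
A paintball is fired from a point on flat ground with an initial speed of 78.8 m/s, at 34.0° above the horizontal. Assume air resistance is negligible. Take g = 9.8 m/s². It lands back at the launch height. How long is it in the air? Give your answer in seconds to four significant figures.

Horizontal component vₓ = 78.80 cos 34.0° = 65.33 m/s; vertical v_y0 = 78.80 sin 34.0° = 44.06 m/s.
Time of flight on level ground: T = 2 v_y0 / g = 2 × 44.06 / 9.80 = 8.993 s.

8.993 s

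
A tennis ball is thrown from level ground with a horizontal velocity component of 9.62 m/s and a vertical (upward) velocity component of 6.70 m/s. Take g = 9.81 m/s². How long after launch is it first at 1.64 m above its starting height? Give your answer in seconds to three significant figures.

0.320 s

Set y = v_y0 t − ½ g t² = 1.64: 4.905 t² − 6.700 t + 1.64 = 0.
t = [6.700 ± √(6.700² − 2·9.81·1.64)] / 9.81 = (6.700 ± 3.566) / 9.81, so t = 0.3195 s or t = 1.046 s.
The first (ascending) time is 0.3195 s.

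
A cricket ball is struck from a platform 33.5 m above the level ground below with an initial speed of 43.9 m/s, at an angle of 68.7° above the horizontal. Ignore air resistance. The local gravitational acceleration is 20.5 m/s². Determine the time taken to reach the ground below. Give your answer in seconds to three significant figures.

Components: vₓ = 43.90 cos 68.7° = 15.95 m/s, v_y0 = 43.90 sin 68.7° = 40.90 m/s.
With up positive and y = 0 at the ground: y(t) = 33.5 + (40.90) t − 10.25 t². Setting y = 0 and taking the positive root: t = [40.90 + √(40.90² + 2·20.5·33.5)] / 20.5 = (40.90 + 55.19) / 20.5 = 4.688 s.

4.69 s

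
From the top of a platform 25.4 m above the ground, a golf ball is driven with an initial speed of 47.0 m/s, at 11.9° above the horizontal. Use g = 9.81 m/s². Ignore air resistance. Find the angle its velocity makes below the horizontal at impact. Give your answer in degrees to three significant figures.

Resolve: vₓ = 47.00 cos 11.9° = 45.99 m/s and v_y0 = 47.00 sin 11.9° = 9.692 m/s.
The projectile lands when y = 25.4 + (9.692) t − ½·9.81·t² = 0. Positive root: t = (9.692 + √(9.692² + 2·9.81·25.4)) / 9.81 = (9.692 + 24.34) / 9.81 = 3.469 s.
At impact: v_y = v_y0 − g t = −24.34 m/s; vₓ = 45.99 m/s.
Angle below horizontal: arctan(|v_y|/vₓ) = arctan(24.34/45.99) = 27.89°.

27.9°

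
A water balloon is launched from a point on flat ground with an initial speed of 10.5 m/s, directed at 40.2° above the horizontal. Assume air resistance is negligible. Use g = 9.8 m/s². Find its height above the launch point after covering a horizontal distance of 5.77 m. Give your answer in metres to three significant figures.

Components: vₓ = 10.50 cos 40.2° = 8.020 m/s, v_y0 = 10.50 sin 40.2° = 6.777 m/s.
x = vₓ t ⇒ t = 5.77/8.020 = 0.7195 s.
Height: y = v_y0 t − ½ g t² = 6.777 × 0.7195 − 4.900 × 0.7195² = 4.876 − 2.536 = 2.340 m.

2.34 m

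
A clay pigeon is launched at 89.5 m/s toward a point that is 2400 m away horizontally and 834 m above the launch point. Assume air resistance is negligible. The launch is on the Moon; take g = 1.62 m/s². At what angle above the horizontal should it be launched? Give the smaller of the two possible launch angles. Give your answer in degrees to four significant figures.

Trajectory: y = x tanθ − g x² (1 + tan²θ)/(2v₀²). With x = 2400, y = 834, v₀ = 89.5, g = 1.62:
582.5 tan²θ − 2400 tanθ + (1416) = 0.
tanθ = [2400 ± √(2400² − 4 × 582.5 × (1416))] / (2 × 582.5) = (2400 ± 1568) / 1165, giving tanθ = 0.7139 or 3.407.
θ = 35.52° or 73.64°; the smaller is 35.52°.

35.52°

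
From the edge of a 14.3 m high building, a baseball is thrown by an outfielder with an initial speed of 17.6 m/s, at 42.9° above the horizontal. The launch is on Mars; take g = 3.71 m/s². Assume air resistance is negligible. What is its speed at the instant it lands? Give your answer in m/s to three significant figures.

Horizontal component vₓ = 17.60 cos 42.9° = 12.89 m/s; vertical v_y0 = 17.60 sin 42.9° = 11.98 m/s.
The projectile lands when y = 14.3 + (11.98) t − ½·3.71·t² = 0. Positive root: t = (11.98 + √(11.98² + 2·3.71·14.3)) / 3.71 = (11.98 + 15.80) / 3.71 = 7.488 s.
Vertical velocity at impact: v_y = v_y0 − g t = 11.98 − 3.71 × 7.488 = −15.80 m/s.
Speed: |v| = √(vₓ² + v_y²) = √(12.89² + 15.80²) = 20.39 m/s.

20.4 m/s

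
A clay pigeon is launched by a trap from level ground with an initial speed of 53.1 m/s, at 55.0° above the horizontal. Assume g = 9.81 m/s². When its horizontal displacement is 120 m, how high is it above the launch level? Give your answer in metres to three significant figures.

vₓ = 53.10 cos 55.0° = 30.46 m/s; v_y0 = 53.10 sin 55.0° = 43.50 m/s.
x = vₓ t ⇒ t = 120/30.46 = 3.940 s.
Height: y = v_y0 t − ½ g t² = 43.50 × 3.940 − 4.905 × 3.940² = 171.4 − 76.14 = 95.23 m.

95.2 m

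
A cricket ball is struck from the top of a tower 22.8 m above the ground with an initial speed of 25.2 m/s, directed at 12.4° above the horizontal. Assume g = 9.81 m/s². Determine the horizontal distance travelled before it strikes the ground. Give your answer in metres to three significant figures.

68.3 m

Resolve: vₓ = 25.20 cos 12.4° = 24.61 m/s and v_y0 = 25.20 sin 12.4° = 5.411 m/s.
The projectile lands when y = 22.8 + (5.411) t − ½·9.81·t² = 0. Positive root: t = (5.411 + √(5.411² + 2·9.81·22.8)) / 9.81 = (5.411 + 21.83) / 9.81 = 2.777 s.
Horizontal distance: R = vₓ t = 24.61 × 2.777 = 68.35 m.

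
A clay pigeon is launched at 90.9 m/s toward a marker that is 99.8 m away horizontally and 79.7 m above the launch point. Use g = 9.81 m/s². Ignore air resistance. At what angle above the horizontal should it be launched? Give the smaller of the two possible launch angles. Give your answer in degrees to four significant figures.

Trajectory: y = x tanθ − g x² (1 + tan²θ)/(2v₀²). With x = 99.8, y = 79.7, v₀ = 90.9, g = 9.81:
5.913 tan²θ − 99.8 tanθ + (85.61) = 0.
tanθ = [99.8 ± √(99.8² − 4 × 5.913 × (85.61))] / (2 × 5.913) = (99.8 ± 89.08) / 11.83, giving tanθ = 0.9065 or 15.97.
θ = 42.19° or 86.42°; the smaller is 42.19°.

42.19°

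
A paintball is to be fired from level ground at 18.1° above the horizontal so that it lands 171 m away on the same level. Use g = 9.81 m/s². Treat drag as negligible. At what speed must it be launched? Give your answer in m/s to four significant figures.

53.29 m/s

Level-ground range: R = v₀² sin(2θ)/g, so v₀ = √(gR / sin 2θ).
v₀ = √(9.81 × 171 / sin 36.20°) = √(1678 / 0.5906) = √2840.3 = 53.29 m/s.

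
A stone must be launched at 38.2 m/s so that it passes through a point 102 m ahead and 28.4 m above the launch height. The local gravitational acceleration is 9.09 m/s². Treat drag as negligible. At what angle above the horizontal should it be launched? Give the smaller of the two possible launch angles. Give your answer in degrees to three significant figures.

38.6°

Trajectory: y = x tanθ − g x² (1 + tan²θ)/(2v₀²). With x = 102, y = 28.4, v₀ = 38.2, g = 9.09:
32.40 tan²θ − 102 tanθ + (60.80) = 0.
tanθ = [102 ± √(102² − 4 × 32.40 × (60.80))] / (2 × 32.40) = (102 ± 50.23) / 64.81, giving tanθ = 0.7989 or 2.349.
θ = 38.62° or 66.94°; the smaller is 38.62°.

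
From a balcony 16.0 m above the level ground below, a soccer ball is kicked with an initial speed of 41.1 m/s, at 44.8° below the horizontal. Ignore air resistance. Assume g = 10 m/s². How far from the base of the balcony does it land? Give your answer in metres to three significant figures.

Resolve: vₓ = 41.10 cos 44.8° = 29.16 m/s and v_y0 = −28.96 m/s (downward).
Vertical motion (up positive, ground at y = 0): 5.000 t² − (−28.96) t − 16.0 = 0, so t = (−28.96 + √(28.96² + 2·10.0·16.0)) / 10.0 = (−28.96 + 34.04) / 10.0 = 0.5079 s.
Horizontal distance: R = vₓ t = 29.16 × 0.5079 = 14.81 m.

14.8 m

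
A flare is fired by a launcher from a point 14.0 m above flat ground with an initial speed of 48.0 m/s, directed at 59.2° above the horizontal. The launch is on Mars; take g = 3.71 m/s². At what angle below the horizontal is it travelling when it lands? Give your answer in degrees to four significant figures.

Horizontal component vₓ = 48.00 cos 59.2° = 24.58 m/s; vertical v_y0 = 48.00 sin 59.2° = 41.23 m/s.
With up positive and y = 0 at the ground: y(t) = 14.0 + (41.23) t − 1.855 t². Setting y = 0 and taking the positive root: t = [41.23 + √(41.23² + 2·3.71·14.0)] / 3.71 = (41.23 + 42.47) / 3.71 = 22.56 s.
At impact: v_y = v_y0 − g t = −42.47 m/s; vₓ = 24.58 m/s.
Angle below horizontal: arctan(|v_y|/vₓ) = arctan(42.47/24.58) = 59.94°.

59.94°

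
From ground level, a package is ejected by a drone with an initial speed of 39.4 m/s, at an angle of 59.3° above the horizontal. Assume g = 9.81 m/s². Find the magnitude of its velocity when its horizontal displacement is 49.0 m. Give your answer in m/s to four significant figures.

Horizontal component vₓ = 39.40 cos 59.3° = 20.12 m/s; vertical v_y0 = 39.40 sin 59.3° = 33.88 m/s.
x = vₓ t ⇒ t = 49.0/20.12 = 2.436 s.
Vertical velocity there: v_y = v_y0 − g t = 33.88 − 9.81 × 2.436 = 9.982 m/s.
Speed: √(vₓ² + v_y²) = √(20.12² + 9.982²) = 22.46 m/s.

22.46 m/s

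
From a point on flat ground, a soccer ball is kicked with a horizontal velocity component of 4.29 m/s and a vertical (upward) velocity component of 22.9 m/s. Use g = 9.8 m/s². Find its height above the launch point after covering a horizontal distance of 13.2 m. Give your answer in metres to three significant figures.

x = vₓ t ⇒ t = 13.2/4.290 = 3.077 s.
Height: y = v_y0 t − ½ g t² = 22.90 × 3.077 − 4.900 × 3.077² = 70.46 − 46.39 = 24.07 m.

24.1 m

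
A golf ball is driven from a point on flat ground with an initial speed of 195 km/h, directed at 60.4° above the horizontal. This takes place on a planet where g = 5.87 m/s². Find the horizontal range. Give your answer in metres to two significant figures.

Convert: 195 km/h = 195/3.6 = 54.17 m/s.
vₓ = 54.17 cos 60.4° = 26.76 m/s; v_y0 = 54.17 sin 60.4° = 47.10 m/s.
Time aloft: T = 2 v_y0 / g = 2 × 47.10 / 5.87 = 16.05 s.
Horizontal distance R = vₓ T = 26.76 × 16.05 = 429.3 m.

430 m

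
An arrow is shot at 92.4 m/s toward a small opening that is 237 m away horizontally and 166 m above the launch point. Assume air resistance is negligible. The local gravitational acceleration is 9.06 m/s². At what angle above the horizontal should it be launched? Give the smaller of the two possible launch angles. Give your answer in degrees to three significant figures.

43.1°

Trajectory: y = x tanθ − g x² (1 + tan²θ)/(2v₀²). With x = 237, y = 166, v₀ = 92.4, g = 9.06:
29.80 tan²θ − 237 tanθ + (195.8) = 0.
tanθ = [237 ± √(237² − 4 × 29.80 × (195.8))] / (2 × 29.80) = (237 ± 181.2) / 59.60, giving tanθ = 0.9364 or 7.016.
θ = 43.12° or 81.89°; the smaller is 43.12°.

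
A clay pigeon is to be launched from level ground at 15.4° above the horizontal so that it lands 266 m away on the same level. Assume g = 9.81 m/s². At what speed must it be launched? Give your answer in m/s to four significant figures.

71.39 m/s

On level ground R = v₀² sin 2θ / g ⇒ v₀ = √(gR / sin 2θ).
v₀ = √(9.81 × 266 / sin 30.80°) = √(2609 / 0.5120) = √5096.2 = 71.39 m/s.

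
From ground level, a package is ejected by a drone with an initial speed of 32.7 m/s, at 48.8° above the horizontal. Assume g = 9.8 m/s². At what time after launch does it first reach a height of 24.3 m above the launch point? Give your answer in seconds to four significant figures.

1.351 s

Components: vₓ = 32.70 cos 48.8° = 21.54 m/s, v_y0 = 32.70 sin 48.8° = 24.60 m/s.
Height y(t) = 24.60 t − 4.900 t² = 24.3 gives 4.900 t² − 24.60 t + 24.3 = 0.
t = [24.60 ± √(24.60² − 2·9.80·24.3)] / 9.80 = (24.60 ± 11.36) / 9.80, so t = 1.351 s or t = 3.670 s.
The first (ascending) time is 1.351 s.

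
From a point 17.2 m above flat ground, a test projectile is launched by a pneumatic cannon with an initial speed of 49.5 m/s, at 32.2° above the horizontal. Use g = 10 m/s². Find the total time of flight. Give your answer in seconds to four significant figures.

5.862 s

Components: vₓ = 49.50 cos 32.2° = 41.89 m/s, v_y0 = 49.50 sin 32.2° = 26.38 m/s.
With up positive and y = 0 at the ground: y(t) = 17.2 + (26.38) t − 5.000 t². Setting y = 0 and taking the positive root: t = [26.38 + √(26.38² + 2·10.0·17.2)] / 10.0 = (26.38 + 32.25) / 10.0 = 5.862 s.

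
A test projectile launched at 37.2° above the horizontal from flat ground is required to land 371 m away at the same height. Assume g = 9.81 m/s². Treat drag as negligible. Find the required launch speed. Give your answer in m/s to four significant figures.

Level-ground range: R = v₀² sin(2θ)/g, so v₀ = √(gR / sin 2θ).
v₀ = √(9.81 × 371 / sin 74.40°) = √(3640 / 0.9632) = √3778.7 = 61.47 m/s.

61.47 m/s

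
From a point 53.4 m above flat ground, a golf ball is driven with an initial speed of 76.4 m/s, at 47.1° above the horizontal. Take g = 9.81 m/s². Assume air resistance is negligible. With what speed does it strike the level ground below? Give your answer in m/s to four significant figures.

Components: vₓ = 76.40 cos 47.1° = 52.01 m/s, v_y0 = 76.40 sin 47.1° = 55.97 m/s.
With up positive and y = 0 at the ground: y(t) = 53.4 + (55.97) t − 4.905 t². Setting y = 0 and taking the positive root: t = [55.97 + √(55.97² + 2·9.81·53.4)] / 9.81 = (55.97 + 64.65) / 9.81 = 12.30 s.
Vertical velocity at impact: v_y = v_y0 − g t = 55.97 − 9.81 × 12.30 = −64.65 m/s.
Speed: |v| = √(vₓ² + v_y²) = √(52.01² + 64.65²) = 82.97 m/s.

82.97 m/s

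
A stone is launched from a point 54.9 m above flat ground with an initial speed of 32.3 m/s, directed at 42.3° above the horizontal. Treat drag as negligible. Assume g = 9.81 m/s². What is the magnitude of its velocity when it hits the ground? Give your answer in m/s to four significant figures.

Components: vₓ = 32.30 cos 42.3° = 23.89 m/s, v_y0 = 32.30 sin 42.3° = 21.74 m/s.
The projectile lands when y = 54.9 + (21.74) t − ½·9.81·t² = 0. Positive root: t = (21.74 + √(21.74² + 2·9.81·54.9)) / 9.81 = (21.74 + 39.37) / 9.81 = 6.229 s.
Vertical velocity at impact: v_y = v_y0 − g t = 21.74 − 9.81 × 6.229 = −39.37 m/s.
Speed: |v| = √(vₓ² + v_y²) = √(23.89² + 39.37²) = 46.05 m/s.

46.05 m/s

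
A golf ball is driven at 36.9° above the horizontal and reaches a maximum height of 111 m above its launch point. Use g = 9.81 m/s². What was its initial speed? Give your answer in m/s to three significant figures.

77.7 m/s

At the peak v_y = 0, so v_y0 = √(2gH) = √(2 × 9.81 × 111) = 46.67 m/s.
v_y0 = v₀ sin θ ⇒ v₀ = 46.67 / sin 36.9° = 77.72 m/s.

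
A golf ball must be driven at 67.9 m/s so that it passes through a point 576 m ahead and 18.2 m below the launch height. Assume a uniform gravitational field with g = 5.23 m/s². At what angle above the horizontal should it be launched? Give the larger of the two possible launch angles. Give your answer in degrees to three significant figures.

69.9°

Trajectory: y = x tanθ − g x² (1 + tan²θ)/(2v₀²). With x = 576, y = −18.2, v₀ = 67.9, g = 5.23:
188.2 tan²θ − 576 tanθ + (170.0) = 0.
tanθ = [576 ± √(576² − 4 × 188.2 × (170.0))] / (2 × 188.2) = (576 ± 451.5) / 376.4, giving tanθ = 0.3309 or 2.730.
θ = 18.31° or 69.88°; the larger is 69.88°.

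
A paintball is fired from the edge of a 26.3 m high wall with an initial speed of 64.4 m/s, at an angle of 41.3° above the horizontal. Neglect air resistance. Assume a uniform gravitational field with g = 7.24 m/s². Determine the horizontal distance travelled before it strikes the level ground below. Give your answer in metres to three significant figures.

Horizontal component vₓ = 64.40 cos 41.3° = 48.38 m/s; vertical v_y0 = 64.40 sin 41.3° = 42.50 m/s.
The projectile lands when y = 26.3 + (42.50) t − ½·7.24·t² = 0. Positive root: t = (42.50 + √(42.50² + 2·7.24·26.3)) / 7.24 = (42.50 + 46.77) / 7.24 = 12.33 s.
Horizontal distance: R = vₓ t = 48.38 × 12.33 = 596.6 m.

597 m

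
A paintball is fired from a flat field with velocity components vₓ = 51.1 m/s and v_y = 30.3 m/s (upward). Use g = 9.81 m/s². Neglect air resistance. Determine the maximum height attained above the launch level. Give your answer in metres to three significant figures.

Maximum height: H = v_y0² / (2g) = 30.30² / (2 × 9.81) = 46.79 m.

46.8 m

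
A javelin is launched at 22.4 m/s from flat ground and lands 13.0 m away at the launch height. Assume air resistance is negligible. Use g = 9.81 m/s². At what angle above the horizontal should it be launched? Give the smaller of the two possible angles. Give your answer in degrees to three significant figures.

R = v₀² sin 2θ / g gives sin 2θ = gR/v₀² = 9.81·13.0/22.4² = 0.2542.
2θ = 14.72° or 180° − 14.72° = 165.3°, so θ = 7.362° or 82.64°.
The smaller angle is 7.362°.

7.36°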